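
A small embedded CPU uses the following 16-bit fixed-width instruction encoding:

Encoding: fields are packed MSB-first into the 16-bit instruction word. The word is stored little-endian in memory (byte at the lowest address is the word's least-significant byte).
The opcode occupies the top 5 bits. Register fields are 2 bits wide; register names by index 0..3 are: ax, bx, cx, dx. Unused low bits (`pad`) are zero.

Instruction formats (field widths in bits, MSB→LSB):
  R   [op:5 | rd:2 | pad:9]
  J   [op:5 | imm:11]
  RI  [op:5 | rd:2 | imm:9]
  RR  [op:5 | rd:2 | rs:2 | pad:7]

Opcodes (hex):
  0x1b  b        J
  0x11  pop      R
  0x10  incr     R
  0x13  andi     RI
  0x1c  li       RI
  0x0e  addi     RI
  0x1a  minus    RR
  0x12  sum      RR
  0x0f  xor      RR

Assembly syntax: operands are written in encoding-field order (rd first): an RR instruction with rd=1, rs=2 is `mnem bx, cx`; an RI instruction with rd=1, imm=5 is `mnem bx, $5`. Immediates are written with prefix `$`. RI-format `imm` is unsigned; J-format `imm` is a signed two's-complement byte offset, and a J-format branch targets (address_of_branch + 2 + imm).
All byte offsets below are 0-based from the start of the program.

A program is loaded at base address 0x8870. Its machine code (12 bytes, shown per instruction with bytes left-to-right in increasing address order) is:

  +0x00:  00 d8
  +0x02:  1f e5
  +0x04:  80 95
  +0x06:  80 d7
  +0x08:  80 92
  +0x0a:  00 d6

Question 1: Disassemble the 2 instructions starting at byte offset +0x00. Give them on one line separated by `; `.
b $0; li cx, $287

off 0x00: read 00 d8 as little → 0xd800
  op=0xd800>>11=0x1b ⇒ b (J)
  imm: (w>>0)&0x7ff=0x0 → $0
off 0x02: read 1f e5 as little → 0xe51f
  op=0xe51f>>11=0x1c ⇒ li (RI)
  rd: (w>>9)&0x3=0x2 → cx
  imm: (w>>0)&0x1ff=0x11f → $287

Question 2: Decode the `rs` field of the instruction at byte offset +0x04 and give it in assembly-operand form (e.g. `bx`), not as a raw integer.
dx

[04] 80 95 → 0x9580
  opcode bits[15:11]=0x12: sum/RR
  rd: (w>>9)&0x3=0x2 → cx
  rs: (w>>7)&0x3=0x3 → dx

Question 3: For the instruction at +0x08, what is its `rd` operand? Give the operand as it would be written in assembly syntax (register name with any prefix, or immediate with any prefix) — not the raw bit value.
[08] 80 92 → 0x9280
  top 5b → 0x12 → sum [RR]
  rd: (w>>9)&0x3=0x1 → bx
  rs: (w>>7)&0x3=0x1 → bx

bx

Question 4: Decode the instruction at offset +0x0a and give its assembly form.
off 0x0a: read 00 d6 as little → 0xd600
  top 5b → 0x1a → minus [RR]
  [10:9] rd=3 = dx
  [8:7] rs=0 = ax

minus dx, ax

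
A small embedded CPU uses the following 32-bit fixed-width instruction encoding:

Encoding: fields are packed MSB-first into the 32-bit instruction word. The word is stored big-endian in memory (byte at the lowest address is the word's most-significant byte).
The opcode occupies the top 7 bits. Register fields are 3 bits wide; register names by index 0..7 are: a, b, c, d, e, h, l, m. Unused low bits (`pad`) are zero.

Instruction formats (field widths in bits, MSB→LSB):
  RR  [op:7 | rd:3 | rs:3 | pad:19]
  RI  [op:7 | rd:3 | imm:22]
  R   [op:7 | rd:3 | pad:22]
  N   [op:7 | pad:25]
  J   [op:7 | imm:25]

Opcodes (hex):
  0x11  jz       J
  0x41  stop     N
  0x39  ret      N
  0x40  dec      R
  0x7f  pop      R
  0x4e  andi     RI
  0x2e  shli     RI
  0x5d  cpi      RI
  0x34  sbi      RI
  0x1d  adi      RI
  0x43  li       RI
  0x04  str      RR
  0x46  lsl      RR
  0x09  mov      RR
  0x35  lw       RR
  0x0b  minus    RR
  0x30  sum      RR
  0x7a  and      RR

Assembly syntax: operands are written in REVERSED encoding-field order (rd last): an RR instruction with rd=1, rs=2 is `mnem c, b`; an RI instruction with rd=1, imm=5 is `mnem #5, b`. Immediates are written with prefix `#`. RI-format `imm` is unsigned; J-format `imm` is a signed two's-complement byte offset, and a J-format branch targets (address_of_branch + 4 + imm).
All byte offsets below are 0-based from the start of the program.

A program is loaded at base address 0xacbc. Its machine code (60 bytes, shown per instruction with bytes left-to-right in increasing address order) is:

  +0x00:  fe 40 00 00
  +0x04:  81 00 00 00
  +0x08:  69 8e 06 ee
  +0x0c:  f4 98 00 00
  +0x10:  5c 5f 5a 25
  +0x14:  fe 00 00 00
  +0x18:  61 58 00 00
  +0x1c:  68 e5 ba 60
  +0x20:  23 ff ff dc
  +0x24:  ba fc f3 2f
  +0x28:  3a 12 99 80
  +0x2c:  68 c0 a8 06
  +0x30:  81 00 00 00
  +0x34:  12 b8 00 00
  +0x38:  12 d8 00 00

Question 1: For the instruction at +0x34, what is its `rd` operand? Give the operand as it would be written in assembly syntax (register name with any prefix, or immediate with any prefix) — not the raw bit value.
[34] 12 b8 00 00 → 0x12b80000
  op=0x12b80000>>25=0x9 ⇒ mov (RR)
  [24:22] rd=2 = c
  [21:19] rs=7 = m

c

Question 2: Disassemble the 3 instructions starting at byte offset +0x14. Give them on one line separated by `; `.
pop a; sum d, h; sbi #2472544, d

+0x14: fe 00 00 00 ⇒ word 0xfe000000 (big)
  top 7b → 0x7f → pop [R]
  rd@[24:22]=0x0 ⇒ a
+0x18: 61 58 00 00 ⇒ word 0x61580000 (big)
  top 7b → 0x30 → sum [RR]
  rd@[24:22]=0x5 ⇒ h
  rs@[21:19]=0x3 ⇒ d
+0x1c: 68 e5 ba 60 ⇒ word 0x68e5ba60 (big)
  top 7b → 0x34 → sbi [RI]
  rd@[24:22]=0x3 ⇒ d
  imm@[21:0]=0x25ba60 ⇒ #2472544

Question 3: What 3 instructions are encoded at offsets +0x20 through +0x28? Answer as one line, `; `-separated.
[20] 23 ff ff dc → 0x23ffffdc
  top 7b → 0x11 → jz [J]
  imm: (w>>0)&0x1ffffff=0x1ffffdc (s25→-36) → #-36
[24] ba fc f3 2f → 0xbafcf32f
  top 7b → 0x5d → cpi [RI]
  rd: (w>>22)&0x7=0x3 → d
  imm: (w>>0)&0x3fffff=0x3cf32f → #3994415
[28] 3a 12 99 80 → 0x3a129980
  top 7b → 0x1d → adi [RI]
  rd: (w>>22)&0x7=0x0 → a
  imm: (w>>0)&0x3fffff=0x129980 → #1218944

jz #-36; cpi #3994415, d; adi #1218944, a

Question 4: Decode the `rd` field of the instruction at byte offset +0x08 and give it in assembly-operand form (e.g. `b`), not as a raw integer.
l

[08] 69 8e 06 ee → 0x698e06ee
  top 7b → 0x34 → sbi [RI]
  [24:22] rd=6 = l
  [21:0] imm=919278 = #919278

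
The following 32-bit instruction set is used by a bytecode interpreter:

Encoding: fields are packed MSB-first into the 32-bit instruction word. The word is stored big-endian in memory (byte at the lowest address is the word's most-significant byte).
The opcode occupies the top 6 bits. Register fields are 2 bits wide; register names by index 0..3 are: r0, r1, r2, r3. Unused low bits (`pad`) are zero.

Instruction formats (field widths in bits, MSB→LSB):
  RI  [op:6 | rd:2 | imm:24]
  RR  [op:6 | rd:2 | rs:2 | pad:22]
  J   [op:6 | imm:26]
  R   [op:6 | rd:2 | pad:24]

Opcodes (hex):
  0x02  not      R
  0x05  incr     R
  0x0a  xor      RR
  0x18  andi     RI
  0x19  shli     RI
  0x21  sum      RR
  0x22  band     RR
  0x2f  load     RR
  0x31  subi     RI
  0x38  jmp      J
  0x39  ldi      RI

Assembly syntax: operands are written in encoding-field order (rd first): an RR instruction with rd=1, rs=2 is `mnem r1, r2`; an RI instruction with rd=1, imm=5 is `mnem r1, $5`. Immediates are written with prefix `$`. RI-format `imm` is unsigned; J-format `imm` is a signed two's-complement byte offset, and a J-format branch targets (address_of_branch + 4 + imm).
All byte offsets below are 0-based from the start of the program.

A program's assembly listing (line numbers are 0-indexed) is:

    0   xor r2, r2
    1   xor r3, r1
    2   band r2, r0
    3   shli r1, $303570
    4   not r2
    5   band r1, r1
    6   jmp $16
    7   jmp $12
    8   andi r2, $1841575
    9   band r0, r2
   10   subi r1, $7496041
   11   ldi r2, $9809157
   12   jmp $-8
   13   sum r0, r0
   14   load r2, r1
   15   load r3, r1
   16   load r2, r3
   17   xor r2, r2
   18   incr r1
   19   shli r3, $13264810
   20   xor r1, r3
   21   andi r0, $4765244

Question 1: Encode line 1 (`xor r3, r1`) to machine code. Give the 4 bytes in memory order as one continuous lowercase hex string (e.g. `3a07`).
line 1 (xor): pack op=0xa:6|rd=3:2|rs=1:2|pad=0:22 = 0x2b400000; big→ 2b 40 00 00

2b400000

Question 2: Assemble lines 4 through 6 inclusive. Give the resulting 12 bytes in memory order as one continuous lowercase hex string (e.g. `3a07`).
4. not fields op=0x2:6|rd=2:2|pad=0:24 → word 0a000000h → 0a 00 00 00
5. band fields op=0x22:6|rd=1:2|rs=1:2|pad=0:22 → word 89400000h → 89 40 00 00
6. jmp fields op=0x38:6|imm=16:26 → word e0000010h → e0 00 00 10

0a00000089400000e0000010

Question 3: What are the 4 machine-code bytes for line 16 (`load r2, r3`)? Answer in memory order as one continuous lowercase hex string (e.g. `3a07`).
L16: load op=0x2f:6|rd=2:2|rs=3:2|pad=0:22 ⇒ 0xbec00000 ⇒ big be c0 00 00

bec00000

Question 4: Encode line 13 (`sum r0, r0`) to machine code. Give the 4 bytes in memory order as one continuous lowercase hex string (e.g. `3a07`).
84000000

line 13 (sum): pack op=0x21:6|rd=0:2|rs=0:2|pad=0:22 = 0x84000000; big→ 84 00 00 00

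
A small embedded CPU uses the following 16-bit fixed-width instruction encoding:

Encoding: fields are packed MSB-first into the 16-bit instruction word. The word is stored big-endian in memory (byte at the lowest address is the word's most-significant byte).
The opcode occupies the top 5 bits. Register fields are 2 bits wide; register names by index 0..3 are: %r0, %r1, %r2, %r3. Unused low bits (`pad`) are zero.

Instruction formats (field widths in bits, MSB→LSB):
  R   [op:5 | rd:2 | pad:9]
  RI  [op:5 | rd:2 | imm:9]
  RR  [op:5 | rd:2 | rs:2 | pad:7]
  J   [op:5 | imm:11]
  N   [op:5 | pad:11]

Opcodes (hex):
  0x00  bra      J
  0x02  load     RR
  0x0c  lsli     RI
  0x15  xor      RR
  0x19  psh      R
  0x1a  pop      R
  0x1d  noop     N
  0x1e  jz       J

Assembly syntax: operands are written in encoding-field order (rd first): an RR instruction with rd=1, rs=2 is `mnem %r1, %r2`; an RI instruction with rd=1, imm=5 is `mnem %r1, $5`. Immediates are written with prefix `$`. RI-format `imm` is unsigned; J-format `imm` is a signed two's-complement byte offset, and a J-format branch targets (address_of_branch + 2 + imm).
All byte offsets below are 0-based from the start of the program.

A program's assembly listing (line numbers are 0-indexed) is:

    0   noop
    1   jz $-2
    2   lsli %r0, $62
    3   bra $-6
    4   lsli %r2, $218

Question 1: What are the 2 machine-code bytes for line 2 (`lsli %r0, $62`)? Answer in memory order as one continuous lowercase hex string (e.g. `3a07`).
603e

2. lsli fields op=0xc:5|rd=0:2|imm=62:9 → word 603eh → 60 3e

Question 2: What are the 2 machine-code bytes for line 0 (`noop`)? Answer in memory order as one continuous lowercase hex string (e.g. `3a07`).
0. noop fields op=0x1d:5|pad=0:11 → word e800h → e8 00

e800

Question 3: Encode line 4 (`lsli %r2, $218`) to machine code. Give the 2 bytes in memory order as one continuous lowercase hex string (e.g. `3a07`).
4. lsli fields op=0xc:5|rd=2:2|imm=218:9 → word 64dah → 64 da

64da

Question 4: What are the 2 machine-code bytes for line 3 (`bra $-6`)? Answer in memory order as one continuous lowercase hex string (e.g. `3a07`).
07fa

L3: bra op=0x0:5|imm=-6:11 ⇒ 0x07fa ⇒ big 07 fa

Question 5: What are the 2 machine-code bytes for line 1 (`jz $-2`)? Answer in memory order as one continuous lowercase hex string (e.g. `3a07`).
f7fe

L1: jz op=0x1e:5|imm=-2:11 ⇒ 0xf7fe ⇒ big f7 fe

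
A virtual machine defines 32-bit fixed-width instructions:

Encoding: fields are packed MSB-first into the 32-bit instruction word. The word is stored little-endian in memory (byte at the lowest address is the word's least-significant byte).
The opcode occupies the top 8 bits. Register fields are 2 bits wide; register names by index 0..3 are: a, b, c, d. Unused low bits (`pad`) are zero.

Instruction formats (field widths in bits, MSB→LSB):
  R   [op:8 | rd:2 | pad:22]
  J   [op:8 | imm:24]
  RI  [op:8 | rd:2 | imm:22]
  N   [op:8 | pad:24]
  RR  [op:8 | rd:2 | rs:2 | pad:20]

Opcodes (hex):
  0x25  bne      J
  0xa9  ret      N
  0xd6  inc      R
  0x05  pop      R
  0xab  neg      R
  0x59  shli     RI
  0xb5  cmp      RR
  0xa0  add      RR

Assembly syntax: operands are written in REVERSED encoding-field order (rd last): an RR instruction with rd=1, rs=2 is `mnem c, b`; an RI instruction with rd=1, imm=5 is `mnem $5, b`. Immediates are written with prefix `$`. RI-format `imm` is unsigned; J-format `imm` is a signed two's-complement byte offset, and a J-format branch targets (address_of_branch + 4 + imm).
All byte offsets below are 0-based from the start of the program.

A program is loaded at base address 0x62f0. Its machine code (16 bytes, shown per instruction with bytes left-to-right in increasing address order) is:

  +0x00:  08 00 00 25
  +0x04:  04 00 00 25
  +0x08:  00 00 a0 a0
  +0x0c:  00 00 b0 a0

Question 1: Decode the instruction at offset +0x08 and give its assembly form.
add c, c

[08] 00 00 a0 a0 → 0xa0a00000
  opcode bits[31:24]=0xa0: add/RR
  rd@[23:22]=0x2 ⇒ c
  rs@[21:20]=0x2 ⇒ c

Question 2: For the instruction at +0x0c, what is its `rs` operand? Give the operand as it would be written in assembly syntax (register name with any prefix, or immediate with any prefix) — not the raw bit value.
+0x0c: 00 00 b0 a0 ⇒ word 0xa0b00000 (little)
  op=0xa0b00000>>24=0xa0 ⇒ add (RR)
  rd@[23:22]=0x2 ⇒ c
  rs@[21:20]=0x3 ⇒ d

d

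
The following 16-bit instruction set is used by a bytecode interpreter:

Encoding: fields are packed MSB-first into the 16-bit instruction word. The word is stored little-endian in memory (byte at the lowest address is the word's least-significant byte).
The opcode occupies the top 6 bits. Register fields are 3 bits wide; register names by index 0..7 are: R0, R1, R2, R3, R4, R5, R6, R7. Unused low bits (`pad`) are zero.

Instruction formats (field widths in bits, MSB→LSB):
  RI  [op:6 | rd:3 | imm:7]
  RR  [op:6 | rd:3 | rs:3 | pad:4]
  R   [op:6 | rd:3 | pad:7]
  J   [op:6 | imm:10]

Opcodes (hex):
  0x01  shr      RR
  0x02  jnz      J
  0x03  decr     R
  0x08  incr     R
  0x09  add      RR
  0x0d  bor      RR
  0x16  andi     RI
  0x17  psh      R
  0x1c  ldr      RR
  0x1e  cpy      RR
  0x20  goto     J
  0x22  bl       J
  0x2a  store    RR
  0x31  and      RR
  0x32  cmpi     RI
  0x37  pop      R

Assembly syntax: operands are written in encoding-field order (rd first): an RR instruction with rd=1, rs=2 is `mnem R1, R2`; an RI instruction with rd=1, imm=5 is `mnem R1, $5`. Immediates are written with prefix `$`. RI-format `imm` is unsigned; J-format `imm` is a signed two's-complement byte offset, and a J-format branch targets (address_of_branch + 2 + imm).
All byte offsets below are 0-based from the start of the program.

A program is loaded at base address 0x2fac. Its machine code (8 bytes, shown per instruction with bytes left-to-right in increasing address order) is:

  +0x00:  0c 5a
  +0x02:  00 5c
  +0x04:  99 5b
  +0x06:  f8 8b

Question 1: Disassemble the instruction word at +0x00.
off 0x00: read 0c 5a as little → 0x5a0c
  op=0x5a0c>>10=0x16 ⇒ andi (RI)
  [9:7] rd=4 = R4
  [6:0] imm=12 = $12

andi R4, $12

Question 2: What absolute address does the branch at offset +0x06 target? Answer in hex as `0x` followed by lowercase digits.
@+06  little-endian(f8 8b) = 0x8bf8
  top 6b → 0x22 → bl [J]
  imm: (w>>0)&0x3ff=0x3f8 (s10→-8) → $-8
  target = base 0x2fac + off 0x06 + 2 + imm -8 = 0x2fac

0x2fac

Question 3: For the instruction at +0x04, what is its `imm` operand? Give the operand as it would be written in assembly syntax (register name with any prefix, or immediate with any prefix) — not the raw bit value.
$25

@+04  little-endian(99 5b) = 0x5b99
  top 6b → 0x16 → andi [RI]
  [9:7] rd=7 = R7
  [6:0] imm=25 = $25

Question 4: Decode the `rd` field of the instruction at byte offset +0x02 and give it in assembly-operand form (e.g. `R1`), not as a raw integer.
+0x02: 00 5c ⇒ word 0x5c00 (little)
  opcode bits[15:10]=0x17: psh/R
  rd@[9:7]=0x0 ⇒ R0

R0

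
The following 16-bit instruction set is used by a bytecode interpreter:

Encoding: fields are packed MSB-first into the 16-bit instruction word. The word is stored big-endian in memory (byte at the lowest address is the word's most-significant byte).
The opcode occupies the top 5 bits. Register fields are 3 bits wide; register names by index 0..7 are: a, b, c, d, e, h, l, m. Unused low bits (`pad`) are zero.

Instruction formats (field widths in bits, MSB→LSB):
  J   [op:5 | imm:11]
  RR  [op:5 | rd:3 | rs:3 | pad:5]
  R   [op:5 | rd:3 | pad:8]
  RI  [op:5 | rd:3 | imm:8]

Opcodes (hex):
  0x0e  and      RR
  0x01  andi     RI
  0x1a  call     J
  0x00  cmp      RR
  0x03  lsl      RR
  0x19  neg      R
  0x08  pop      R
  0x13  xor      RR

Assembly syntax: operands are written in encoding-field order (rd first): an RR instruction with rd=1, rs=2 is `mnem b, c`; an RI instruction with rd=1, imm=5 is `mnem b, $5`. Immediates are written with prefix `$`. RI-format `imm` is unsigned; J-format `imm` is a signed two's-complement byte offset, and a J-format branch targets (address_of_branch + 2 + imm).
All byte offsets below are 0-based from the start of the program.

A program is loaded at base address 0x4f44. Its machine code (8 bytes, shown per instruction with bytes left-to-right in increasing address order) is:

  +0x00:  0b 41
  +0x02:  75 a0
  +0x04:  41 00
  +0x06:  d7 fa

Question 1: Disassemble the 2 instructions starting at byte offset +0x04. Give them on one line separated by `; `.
pop b; call $-6

off 0x04: read 41 00 as big → 0x4100
  opcode bits[15:11]=0x8: pop/R
  rd: (w>>8)&0x7=0x1 → b
off 0x06: read d7 fa as big → 0xd7fa
  opcode bits[15:11]=0x1a: call/J
  imm: (w>>0)&0x7ff=0x7fa (s11→-6) → $-6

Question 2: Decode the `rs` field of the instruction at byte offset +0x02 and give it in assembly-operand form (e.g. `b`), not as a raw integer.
h

off 0x02: read 75 a0 as big → 0x75a0
  top 5b → 0xe → and [RR]
  [10:8] rd=5 = h
  [7:5] rs=5 = h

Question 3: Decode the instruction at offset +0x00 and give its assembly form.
+0x00: 0b 41 ⇒ word 0x0b41 (big)
  top 5b → 0x1 → andi [RI]
  rd@[10:8]=0x3 ⇒ d
  imm@[7:0]=0x41 ⇒ $65

andi d, $65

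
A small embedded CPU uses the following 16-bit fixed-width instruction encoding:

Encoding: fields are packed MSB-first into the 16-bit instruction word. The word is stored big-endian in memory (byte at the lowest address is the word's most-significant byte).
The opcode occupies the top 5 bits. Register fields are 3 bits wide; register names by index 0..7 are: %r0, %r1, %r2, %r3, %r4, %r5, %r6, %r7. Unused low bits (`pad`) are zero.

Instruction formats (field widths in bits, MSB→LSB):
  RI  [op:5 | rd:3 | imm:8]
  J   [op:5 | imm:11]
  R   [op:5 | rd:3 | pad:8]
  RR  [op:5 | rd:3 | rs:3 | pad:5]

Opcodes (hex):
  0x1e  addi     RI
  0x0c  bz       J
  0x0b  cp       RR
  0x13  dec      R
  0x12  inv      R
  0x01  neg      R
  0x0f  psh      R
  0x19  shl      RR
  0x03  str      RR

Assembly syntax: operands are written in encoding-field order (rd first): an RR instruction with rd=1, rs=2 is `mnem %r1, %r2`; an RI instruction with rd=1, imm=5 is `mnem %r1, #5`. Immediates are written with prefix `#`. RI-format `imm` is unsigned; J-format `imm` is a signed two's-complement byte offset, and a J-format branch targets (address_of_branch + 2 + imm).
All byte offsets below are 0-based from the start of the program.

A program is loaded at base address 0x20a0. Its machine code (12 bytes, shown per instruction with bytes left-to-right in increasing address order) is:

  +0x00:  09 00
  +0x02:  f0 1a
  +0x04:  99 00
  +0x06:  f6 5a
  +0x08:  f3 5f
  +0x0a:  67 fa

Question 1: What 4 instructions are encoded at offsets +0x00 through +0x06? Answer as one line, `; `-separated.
neg %r1; addi %r0, #26; dec %r1; addi %r6, #90

@+00  big-endian(09 00) = 0x0900
  op=0x0900>>11=0x1 ⇒ neg (R)
  rd@[10:8]=0x1 ⇒ %r1
@+02  big-endian(f0 1a) = 0xf01a
  op=0xf01a>>11=0x1e ⇒ addi (RI)
  rd@[10:8]=0x0 ⇒ %r0
  imm@[7:0]=0x1a ⇒ #26
@+04  big-endian(99 00) = 0x9900
  op=0x9900>>11=0x13 ⇒ dec (R)
  rd@[10:8]=0x1 ⇒ %r1
@+06  big-endian(f6 5a) = 0xf65a
  op=0xf65a>>11=0x1e ⇒ addi (RI)
  rd@[10:8]=0x6 ⇒ %r6
  imm@[7:0]=0x5a ⇒ #90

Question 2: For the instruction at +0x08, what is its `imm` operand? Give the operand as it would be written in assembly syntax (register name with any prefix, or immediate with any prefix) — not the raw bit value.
#95

+0x08: f3 5f ⇒ word 0xf35f (big)
  top 5b → 0x1e → addi [RI]
  rd: (w>>8)&0x7=0x3 → %r3
  imm: (w>>0)&0xff=0x5f → #95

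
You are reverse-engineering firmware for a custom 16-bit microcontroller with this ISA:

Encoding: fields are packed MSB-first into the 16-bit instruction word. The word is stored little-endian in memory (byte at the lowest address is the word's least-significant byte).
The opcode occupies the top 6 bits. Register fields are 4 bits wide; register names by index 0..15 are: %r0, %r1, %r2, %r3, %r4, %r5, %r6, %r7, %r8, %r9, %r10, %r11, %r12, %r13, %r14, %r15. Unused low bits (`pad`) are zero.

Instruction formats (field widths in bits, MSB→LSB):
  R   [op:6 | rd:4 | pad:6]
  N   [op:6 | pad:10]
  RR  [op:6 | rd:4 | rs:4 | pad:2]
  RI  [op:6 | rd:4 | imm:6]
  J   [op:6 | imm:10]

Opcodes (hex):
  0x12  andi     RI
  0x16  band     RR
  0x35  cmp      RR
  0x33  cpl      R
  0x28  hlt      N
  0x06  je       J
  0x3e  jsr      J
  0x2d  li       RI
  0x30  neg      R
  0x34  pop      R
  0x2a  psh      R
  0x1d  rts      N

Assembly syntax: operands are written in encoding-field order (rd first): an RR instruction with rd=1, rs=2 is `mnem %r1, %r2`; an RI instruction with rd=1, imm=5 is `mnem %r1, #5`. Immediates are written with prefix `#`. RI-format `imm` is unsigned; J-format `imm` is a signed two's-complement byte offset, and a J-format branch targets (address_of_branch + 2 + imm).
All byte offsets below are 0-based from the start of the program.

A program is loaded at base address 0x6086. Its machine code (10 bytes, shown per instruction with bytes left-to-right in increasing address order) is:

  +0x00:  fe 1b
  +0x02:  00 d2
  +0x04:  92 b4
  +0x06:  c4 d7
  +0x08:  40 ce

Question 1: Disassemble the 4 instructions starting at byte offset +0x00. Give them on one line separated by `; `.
off 0x00: read fe 1b as little → 0x1bfe
  opcode bits[15:10]=0x6: je/J
  imm: (w>>0)&0x3ff=0x3fe (s10→-2) → #-2
off 0x02: read 00 d2 as little → 0xd200
  opcode bits[15:10]=0x34: pop/R
  rd: (w>>6)&0xf=0x8 → %r8
off 0x04: read 92 b4 as little → 0xb492
  opcode bits[15:10]=0x2d: li/RI
  rd: (w>>6)&0xf=0x2 → %r2
  imm: (w>>0)&0x3f=0x12 → #18
off 0x06: read c4 d7 as little → 0xd7c4
  opcode bits[15:10]=0x35: cmp/RR
  rd: (w>>6)&0xf=0xf → %r15
  rs: (w>>2)&0xf=0x1 → %r1

je #-2; pop %r8; li %r2, #18; cmp %r15, %r1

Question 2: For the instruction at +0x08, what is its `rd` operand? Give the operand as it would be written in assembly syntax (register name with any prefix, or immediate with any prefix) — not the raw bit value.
%r9

+0x08: 40 ce ⇒ word 0xce40 (little)
  opcode bits[15:10]=0x33: cpl/R
  [9:6] rd=9 = %r9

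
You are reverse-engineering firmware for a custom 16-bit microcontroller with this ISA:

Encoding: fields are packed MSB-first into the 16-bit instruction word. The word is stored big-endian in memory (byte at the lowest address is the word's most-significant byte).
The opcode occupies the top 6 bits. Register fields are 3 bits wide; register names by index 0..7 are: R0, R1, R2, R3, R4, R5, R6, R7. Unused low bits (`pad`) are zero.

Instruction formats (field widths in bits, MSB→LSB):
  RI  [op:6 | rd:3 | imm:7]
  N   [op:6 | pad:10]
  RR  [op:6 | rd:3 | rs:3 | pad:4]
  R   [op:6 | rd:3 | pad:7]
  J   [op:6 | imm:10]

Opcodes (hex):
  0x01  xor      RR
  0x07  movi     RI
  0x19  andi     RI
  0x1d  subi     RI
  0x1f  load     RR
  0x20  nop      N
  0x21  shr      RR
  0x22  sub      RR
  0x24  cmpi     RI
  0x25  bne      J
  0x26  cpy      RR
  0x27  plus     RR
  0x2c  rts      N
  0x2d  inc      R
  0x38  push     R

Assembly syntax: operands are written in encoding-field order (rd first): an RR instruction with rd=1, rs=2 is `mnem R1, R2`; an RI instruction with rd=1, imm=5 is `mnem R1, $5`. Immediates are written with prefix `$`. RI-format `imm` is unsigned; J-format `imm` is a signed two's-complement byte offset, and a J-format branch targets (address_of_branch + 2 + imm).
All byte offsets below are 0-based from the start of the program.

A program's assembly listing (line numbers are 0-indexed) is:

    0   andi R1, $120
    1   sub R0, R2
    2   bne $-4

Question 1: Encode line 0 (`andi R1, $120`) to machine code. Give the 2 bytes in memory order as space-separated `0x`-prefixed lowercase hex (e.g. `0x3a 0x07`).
0x64 0xf8

line 0 (andi): pack op=0x19:6|rd=1:3|imm=120:7 = 0x64f8; big→ 64 f8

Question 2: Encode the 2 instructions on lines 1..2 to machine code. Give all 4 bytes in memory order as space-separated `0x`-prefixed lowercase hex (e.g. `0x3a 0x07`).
L1: sub op=0x22:6|rd=0:3|rs=2:3|pad=0:4 ⇒ 0x8820 ⇒ big 88 20
L2: bne op=0x25:6|imm=-4:10 ⇒ 0x97fc ⇒ big 97 fc

0x88 0x20 0x97 0xfc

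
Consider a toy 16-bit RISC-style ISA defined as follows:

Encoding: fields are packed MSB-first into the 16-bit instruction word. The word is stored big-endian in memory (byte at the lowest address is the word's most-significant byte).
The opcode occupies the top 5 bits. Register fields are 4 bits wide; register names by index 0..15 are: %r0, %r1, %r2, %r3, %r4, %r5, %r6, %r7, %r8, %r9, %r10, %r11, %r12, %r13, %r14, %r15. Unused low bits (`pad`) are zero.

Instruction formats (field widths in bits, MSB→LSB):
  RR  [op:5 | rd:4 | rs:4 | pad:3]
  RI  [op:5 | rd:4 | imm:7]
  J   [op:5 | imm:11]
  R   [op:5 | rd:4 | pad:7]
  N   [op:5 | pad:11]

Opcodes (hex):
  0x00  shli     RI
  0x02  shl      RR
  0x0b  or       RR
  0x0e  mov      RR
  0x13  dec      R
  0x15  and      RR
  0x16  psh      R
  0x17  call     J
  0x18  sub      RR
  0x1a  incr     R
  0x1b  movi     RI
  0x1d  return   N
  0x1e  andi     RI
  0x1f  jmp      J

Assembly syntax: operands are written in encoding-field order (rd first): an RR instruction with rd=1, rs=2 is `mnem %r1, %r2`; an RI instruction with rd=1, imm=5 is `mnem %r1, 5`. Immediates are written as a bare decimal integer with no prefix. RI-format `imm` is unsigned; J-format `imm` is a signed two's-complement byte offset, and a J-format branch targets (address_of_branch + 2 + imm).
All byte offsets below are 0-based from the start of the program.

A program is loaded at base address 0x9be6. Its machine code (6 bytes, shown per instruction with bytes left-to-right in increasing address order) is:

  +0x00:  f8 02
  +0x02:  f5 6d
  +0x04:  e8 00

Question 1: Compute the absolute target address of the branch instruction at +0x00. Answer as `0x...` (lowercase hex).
0x9bea

[00] f8 02 → 0xf802
  top 5b → 0x1f → jmp [J]
  [10:0] imm=2 = 2
  target = base 0x9be6 + off 0x00 + 2 + imm 2 = 0x9bea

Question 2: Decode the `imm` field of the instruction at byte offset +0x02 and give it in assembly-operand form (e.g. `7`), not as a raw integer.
+0x02: f5 6d ⇒ word 0xf56d (big)
  op=0xf56d>>11=0x1e ⇒ andi (RI)
  rd@[10:7]=0xa ⇒ %r10
  imm@[6:0]=0x6d ⇒ 109

109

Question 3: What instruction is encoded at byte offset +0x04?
off 0x04: read e8 00 as big → 0xe800
  opcode bits[15:11]=0x1d: return/N

return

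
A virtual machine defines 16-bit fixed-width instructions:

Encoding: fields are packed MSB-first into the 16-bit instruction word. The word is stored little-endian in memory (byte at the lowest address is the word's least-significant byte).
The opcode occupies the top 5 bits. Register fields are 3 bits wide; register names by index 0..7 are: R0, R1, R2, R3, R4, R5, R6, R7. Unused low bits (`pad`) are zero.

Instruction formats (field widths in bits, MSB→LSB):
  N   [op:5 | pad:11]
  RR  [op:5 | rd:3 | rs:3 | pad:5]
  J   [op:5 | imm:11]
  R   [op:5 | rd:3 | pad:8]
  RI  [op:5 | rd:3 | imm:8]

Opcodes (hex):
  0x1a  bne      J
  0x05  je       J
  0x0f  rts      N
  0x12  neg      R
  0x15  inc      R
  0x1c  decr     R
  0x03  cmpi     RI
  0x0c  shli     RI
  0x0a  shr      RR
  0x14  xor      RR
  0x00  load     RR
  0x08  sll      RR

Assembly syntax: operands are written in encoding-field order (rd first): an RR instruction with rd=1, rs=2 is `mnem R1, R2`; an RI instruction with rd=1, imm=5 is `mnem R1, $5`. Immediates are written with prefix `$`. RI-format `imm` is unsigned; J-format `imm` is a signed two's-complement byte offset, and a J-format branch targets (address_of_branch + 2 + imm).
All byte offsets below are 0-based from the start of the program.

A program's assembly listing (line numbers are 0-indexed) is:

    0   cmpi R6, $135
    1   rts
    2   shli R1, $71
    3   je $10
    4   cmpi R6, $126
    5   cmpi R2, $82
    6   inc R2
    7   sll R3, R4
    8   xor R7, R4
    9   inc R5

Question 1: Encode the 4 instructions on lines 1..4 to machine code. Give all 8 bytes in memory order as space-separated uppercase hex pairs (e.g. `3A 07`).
L1: rts op=0xf:5|pad=0:11 ⇒ 0x7800 ⇒ little 00 78
L2: shli op=0xc:5|rd=1:3|imm=71:8 ⇒ 0x6147 ⇒ little 47 61
L3: je op=0x5:5|imm=10:11 ⇒ 0x280a ⇒ little 0a 28
L4: cmpi op=0x3:5|rd=6:3|imm=126:8 ⇒ 0x1e7e ⇒ little 7e 1e

00 78 47 61 0A 28 7E 1E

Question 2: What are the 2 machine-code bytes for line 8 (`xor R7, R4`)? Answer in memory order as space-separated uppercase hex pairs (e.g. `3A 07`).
80 A7

line 8 (xor): pack op=0x14:5|rd=7:3|rs=4:3|pad=0:5 = 0xa780; little→ 80 a7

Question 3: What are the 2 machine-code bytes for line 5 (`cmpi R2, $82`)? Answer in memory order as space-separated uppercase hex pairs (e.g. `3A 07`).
52 1A

line 5 (cmpi): pack op=0x3:5|rd=2:3|imm=82:8 = 0x1a52; little→ 52 1a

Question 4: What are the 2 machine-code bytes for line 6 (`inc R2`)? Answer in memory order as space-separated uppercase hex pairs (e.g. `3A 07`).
00 AA

6. inc fields op=0x15:5|rd=2:3|pad=0:8 → word aa00h → 00 aa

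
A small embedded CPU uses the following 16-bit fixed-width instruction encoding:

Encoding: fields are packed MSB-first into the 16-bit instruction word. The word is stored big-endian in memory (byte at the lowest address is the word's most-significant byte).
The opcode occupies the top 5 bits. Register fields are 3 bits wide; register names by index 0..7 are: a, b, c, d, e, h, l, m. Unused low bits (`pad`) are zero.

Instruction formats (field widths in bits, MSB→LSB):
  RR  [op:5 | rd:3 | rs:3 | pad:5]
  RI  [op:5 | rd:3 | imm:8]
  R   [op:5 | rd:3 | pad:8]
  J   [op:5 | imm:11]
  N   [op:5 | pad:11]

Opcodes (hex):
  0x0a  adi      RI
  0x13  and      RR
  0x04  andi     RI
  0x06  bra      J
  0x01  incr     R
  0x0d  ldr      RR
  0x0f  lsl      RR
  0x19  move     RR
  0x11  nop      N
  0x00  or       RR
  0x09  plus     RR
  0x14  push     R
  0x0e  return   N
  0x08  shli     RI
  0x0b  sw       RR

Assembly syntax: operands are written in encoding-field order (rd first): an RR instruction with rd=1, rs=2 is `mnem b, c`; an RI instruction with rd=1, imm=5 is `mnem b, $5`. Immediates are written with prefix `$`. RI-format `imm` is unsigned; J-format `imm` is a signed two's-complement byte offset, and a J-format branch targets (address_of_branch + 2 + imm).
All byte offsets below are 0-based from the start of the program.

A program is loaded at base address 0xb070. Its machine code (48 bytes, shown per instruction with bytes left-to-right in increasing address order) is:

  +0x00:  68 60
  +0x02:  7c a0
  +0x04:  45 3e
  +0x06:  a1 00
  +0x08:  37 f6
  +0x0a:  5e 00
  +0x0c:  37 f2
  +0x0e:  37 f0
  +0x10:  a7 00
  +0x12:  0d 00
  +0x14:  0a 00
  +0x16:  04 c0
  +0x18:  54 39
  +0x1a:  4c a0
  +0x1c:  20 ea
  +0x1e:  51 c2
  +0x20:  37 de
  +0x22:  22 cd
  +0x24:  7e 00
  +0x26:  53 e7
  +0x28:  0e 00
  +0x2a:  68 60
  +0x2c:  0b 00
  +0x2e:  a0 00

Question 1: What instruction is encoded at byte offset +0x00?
@+00  big-endian(68 60) = 0x6860
  opcode bits[15:11]=0xd: ldr/RR
  rd@[10:8]=0x0 ⇒ a
  rs@[7:5]=0x3 ⇒ d

ldr a, d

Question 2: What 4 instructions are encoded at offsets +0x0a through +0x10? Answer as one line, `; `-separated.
@+0a  big-endian(5e 00) = 0x5e00
  opcode bits[15:11]=0xb: sw/RR
  rd@[10:8]=0x6 ⇒ l
  rs@[7:5]=0x0 ⇒ a
@+0c  big-endian(37 f2) = 0x37f2
  opcode bits[15:11]=0x6: bra/J
  imm@[10:0]=0x7f2 (s11→-14) ⇒ $-14
@+0e  big-endian(37 f0) = 0x37f0
  opcode bits[15:11]=0x6: bra/J
  imm@[10:0]=0x7f0 (s11→-16) ⇒ $-16
@+10  big-endian(a7 00) = 0xa700
  opcode bits[15:11]=0x14: push/R
  rd@[10:8]=0x7 ⇒ m

sw l, a; bra $-14; bra $-16; push m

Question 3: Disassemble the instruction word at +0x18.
adi e, $57

off 0x18: read 54 39 as big → 0x5439
  opcode bits[15:11]=0xa: adi/RI
  [10:8] rd=4 = e
  [7:0] imm=57 = $57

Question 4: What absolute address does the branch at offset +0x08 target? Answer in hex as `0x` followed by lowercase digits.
0xb070

off 0x08: read 37 f6 as big → 0x37f6
  top 5b → 0x6 → bra [J]
  imm@[10:0]=0x7f6 (s11→-10) ⇒ $-10
  target = base 0xb070 + off 0x08 + 2 + imm -10 = 0xb070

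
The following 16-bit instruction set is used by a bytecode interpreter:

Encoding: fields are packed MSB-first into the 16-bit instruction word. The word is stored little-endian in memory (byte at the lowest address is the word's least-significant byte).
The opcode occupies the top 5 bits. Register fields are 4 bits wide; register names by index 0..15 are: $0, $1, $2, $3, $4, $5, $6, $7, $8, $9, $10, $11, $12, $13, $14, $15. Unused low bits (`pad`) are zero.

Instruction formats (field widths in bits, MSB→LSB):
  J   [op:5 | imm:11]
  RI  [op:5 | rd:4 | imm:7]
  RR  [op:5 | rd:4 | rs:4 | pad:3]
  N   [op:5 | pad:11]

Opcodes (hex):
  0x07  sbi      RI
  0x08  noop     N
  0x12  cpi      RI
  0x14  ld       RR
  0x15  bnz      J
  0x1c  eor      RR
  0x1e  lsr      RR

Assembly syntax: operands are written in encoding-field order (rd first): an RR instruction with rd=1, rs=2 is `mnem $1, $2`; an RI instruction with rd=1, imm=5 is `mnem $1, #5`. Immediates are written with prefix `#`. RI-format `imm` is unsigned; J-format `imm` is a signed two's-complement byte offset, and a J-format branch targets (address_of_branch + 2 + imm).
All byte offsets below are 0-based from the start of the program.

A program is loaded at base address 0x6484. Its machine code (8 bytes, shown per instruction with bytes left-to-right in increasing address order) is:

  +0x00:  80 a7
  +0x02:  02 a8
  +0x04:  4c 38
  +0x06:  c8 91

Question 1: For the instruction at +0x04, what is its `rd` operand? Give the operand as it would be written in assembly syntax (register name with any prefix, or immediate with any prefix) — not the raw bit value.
$0

off 0x04: read 4c 38 as little → 0x384c
  opcode bits[15:11]=0x7: sbi/RI
  rd: (w>>7)&0xf=0x0 → $0
  imm: (w>>0)&0x7f=0x4c → #76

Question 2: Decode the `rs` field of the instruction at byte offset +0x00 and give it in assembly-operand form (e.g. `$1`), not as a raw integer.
off 0x00: read 80 a7 as little → 0xa780
  opcode bits[15:11]=0x14: ld/RR
  rd@[10:7]=0xf ⇒ $15
  rs@[6:3]=0x0 ⇒ $0

$0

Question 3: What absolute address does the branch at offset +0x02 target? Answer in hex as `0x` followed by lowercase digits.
+0x02: 02 a8 ⇒ word 0xa802 (little)
  opcode bits[15:11]=0x15: bnz/J
  imm@[10:0]=0x2 ⇒ #2
  target = base 0x6484 + off 0x02 + 2 + imm 2 = 0x648a

0x648a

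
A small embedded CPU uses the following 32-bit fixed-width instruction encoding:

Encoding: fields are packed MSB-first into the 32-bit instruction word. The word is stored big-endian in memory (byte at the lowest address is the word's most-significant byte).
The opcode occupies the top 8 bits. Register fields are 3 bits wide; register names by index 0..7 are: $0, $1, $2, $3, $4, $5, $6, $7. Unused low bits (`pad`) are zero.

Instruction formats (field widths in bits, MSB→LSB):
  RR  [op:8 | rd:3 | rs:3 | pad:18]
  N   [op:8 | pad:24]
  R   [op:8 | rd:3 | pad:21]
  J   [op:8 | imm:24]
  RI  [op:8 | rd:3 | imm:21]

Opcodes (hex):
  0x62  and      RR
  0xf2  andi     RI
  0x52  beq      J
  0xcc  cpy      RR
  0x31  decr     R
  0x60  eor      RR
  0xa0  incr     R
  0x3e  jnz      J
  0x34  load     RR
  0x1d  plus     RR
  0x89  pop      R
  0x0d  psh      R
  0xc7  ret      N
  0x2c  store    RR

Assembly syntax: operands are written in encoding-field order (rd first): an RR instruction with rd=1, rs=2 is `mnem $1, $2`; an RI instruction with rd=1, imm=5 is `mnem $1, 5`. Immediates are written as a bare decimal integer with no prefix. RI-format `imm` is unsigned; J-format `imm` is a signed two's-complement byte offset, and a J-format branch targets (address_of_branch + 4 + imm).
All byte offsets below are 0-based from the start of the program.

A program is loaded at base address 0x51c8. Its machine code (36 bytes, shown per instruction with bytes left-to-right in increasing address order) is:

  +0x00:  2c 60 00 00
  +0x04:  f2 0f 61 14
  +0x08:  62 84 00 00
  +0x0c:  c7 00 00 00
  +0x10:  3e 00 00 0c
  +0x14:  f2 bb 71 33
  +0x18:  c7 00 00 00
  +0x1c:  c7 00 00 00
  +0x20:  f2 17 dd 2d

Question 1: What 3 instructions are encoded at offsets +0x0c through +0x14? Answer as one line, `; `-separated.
off 0x0c: read c7 00 00 00 as big → 0xc7000000
  op=0xc7000000>>24=0xc7 ⇒ ret (N)
off 0x10: read 3e 00 00 0c as big → 0x3e00000c
  op=0x3e00000c>>24=0x3e ⇒ jnz (J)
  [23:0] imm=12 = 12
off 0x14: read f2 bb 71 33 as big → 0xf2bb7133
  op=0xf2bb7133>>24=0xf2 ⇒ andi (RI)
  [23:21] rd=5 = $5
  [20:0] imm=1798451 = 1798451

ret; jnz 12; andi $5, 1798451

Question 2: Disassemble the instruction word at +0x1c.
ret

@+1c  big-endian(c7 00 00 00) = 0xc7000000
  opcode bits[31:24]=0xc7: ret/N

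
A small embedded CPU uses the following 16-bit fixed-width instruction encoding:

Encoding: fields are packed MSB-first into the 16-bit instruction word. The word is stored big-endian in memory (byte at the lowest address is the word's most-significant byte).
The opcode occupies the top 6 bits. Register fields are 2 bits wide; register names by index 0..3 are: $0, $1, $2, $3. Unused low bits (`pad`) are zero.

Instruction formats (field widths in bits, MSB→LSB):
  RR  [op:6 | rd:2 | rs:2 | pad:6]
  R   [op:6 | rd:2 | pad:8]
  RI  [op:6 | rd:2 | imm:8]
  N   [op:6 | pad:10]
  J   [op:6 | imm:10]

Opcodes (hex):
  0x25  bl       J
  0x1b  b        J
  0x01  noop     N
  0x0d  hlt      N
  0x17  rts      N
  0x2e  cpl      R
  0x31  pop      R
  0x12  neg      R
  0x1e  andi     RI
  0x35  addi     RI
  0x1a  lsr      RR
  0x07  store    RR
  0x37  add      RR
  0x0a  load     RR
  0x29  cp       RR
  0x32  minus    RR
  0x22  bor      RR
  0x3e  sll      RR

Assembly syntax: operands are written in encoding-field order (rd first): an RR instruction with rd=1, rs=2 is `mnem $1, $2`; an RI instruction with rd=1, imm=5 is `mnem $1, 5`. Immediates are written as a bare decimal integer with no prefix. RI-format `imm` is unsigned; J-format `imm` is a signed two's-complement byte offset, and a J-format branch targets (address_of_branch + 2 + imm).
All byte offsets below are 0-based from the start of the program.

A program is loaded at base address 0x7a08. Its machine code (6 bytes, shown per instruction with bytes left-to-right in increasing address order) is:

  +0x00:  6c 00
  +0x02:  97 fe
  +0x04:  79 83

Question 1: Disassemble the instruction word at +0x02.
bl -2

[02] 97 fe → 0x97fe
  op=0x97fe>>10=0x25 ⇒ bl (J)
  imm@[9:0]=0x3fe (s10→-2) ⇒ -2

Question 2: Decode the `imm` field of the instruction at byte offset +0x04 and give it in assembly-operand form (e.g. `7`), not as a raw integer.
131

@+04  big-endian(79 83) = 0x7983
  opcode bits[15:10]=0x1e: andi/RI
  [9:8] rd=1 = $1
  [7:0] imm=131 = 131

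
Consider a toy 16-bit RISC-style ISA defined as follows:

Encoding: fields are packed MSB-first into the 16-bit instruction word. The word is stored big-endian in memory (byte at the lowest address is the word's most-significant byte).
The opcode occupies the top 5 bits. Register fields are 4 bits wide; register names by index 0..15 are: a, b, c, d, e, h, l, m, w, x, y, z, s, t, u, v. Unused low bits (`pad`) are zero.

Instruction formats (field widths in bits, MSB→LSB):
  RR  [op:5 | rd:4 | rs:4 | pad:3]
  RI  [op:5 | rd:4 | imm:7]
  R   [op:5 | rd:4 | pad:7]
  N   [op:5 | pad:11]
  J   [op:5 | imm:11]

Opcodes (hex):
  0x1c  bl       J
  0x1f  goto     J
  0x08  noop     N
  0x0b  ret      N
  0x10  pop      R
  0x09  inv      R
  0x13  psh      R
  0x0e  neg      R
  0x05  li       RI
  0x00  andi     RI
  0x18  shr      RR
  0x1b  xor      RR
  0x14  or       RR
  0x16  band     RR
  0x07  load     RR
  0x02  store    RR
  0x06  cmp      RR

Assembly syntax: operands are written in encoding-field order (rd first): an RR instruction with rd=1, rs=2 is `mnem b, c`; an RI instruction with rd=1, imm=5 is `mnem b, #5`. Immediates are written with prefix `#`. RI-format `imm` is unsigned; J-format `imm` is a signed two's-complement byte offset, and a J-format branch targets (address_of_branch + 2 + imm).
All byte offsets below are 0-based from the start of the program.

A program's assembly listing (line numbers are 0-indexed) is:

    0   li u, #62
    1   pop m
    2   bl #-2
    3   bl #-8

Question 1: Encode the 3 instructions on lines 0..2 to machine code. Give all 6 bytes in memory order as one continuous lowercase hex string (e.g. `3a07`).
line 0 (li): pack op=0x5:5|rd=14:4|imm=62:7 = 0x2f3e; big→ 2f 3e
line 1 (pop): pack op=0x10:5|rd=7:4|pad=0:7 = 0x8380; big→ 83 80
line 2 (bl): pack op=0x1c:5|imm=-2:11 = 0xe7fe; big→ e7 fe

2f3e8380e7fe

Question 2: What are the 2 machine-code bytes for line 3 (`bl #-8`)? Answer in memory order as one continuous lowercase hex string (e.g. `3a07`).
e7f8

line 3 (bl): pack op=0x1c:5|imm=-8:11 = 0xe7f8; big→ e7 f8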